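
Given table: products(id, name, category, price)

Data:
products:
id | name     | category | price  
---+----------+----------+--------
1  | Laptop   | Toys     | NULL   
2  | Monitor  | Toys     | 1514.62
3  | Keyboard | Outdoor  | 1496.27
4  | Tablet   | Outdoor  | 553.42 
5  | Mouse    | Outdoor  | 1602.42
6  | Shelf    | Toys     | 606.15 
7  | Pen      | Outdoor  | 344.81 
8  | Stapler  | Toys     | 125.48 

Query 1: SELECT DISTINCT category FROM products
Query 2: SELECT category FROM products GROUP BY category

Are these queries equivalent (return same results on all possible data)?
Yes, equivalent

Both queries return: [('Outdoor',), ('Toys',)]

Reason: Both get unique categorys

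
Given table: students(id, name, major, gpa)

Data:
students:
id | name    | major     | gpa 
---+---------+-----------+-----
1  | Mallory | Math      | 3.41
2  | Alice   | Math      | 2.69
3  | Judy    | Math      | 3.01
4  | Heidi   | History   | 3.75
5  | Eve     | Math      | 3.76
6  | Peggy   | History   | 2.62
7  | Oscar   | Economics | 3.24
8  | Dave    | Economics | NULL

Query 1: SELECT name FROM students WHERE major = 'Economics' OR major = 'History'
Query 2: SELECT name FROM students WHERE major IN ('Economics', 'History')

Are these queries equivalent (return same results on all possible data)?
Yes, equivalent

Both queries return: [('Dave',), ('Heidi',), ('Oscar',), ('Peggy',)]

Reason: OR vs IN are equivalent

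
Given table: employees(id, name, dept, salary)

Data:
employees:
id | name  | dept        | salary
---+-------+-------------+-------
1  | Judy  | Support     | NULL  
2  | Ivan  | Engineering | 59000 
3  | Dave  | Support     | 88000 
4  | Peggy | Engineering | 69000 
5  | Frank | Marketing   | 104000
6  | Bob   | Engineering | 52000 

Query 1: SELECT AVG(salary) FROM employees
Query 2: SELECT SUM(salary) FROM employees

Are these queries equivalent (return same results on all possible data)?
No, not equivalent

Query 1 returns: [(74400.0,)]
Query 2 returns: [(372000,)]

Reason: AVG vs SUM give different aggregate values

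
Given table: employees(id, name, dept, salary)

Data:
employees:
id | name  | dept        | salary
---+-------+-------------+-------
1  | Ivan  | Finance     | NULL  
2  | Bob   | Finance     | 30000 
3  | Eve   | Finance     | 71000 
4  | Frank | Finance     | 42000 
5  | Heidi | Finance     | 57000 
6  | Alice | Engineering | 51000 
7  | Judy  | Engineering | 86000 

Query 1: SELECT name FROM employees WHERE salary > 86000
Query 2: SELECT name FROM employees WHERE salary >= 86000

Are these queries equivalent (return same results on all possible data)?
No, not equivalent

Query 1 returns: []
Query 2 returns: [('Judy',)]

Reason: > vs >= gives different results when salary = 86000 exists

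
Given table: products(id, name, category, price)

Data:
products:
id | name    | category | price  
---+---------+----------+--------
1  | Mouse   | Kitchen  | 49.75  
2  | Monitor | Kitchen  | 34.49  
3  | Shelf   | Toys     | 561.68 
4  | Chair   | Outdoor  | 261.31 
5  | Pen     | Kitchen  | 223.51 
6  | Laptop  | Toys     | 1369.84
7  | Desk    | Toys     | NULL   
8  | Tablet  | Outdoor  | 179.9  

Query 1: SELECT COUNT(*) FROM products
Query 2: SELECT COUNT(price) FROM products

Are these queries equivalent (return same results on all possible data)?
No, not equivalent

Query 1 returns: [(8,)]
Query 2 returns: [(7,)]

Reason: COUNT(*) includes NULLs, COUNT(column) excludes them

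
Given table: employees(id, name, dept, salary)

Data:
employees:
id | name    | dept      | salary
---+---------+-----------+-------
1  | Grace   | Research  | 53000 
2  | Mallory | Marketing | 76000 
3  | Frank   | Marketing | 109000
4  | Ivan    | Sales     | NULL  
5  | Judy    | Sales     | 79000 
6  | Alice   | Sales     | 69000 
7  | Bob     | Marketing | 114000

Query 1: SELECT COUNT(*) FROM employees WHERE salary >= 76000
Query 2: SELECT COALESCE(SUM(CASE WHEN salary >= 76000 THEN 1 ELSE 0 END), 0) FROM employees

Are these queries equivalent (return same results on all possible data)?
Yes, equivalent

Both queries return: [(4,)]

Reason: COUNT with WHERE vs conditional SUM (COALESCE handles empty-table NULL)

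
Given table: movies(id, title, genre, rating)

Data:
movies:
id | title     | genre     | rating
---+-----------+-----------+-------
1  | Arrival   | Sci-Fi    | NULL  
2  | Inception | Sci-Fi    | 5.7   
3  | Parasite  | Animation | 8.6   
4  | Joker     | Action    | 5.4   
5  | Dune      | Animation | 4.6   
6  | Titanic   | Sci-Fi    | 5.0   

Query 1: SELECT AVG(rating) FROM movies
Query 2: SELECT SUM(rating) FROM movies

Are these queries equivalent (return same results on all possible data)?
No, not equivalent

Query 1 returns: [(5.86,)]
Query 2 returns: [(29.3,)]

Reason: AVG vs SUM give different aggregate values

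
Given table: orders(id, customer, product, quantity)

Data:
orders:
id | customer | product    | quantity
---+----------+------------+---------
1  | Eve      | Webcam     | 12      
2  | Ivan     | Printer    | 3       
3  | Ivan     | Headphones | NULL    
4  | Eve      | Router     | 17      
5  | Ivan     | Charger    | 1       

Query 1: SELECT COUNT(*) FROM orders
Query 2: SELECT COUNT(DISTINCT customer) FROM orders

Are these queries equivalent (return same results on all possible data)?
No, not equivalent

Query 1 returns: [(5,)]
Query 2 returns: [(2,)]

Reason: COUNT(*) counts rows, COUNT(DISTINCT customer) counts unique customers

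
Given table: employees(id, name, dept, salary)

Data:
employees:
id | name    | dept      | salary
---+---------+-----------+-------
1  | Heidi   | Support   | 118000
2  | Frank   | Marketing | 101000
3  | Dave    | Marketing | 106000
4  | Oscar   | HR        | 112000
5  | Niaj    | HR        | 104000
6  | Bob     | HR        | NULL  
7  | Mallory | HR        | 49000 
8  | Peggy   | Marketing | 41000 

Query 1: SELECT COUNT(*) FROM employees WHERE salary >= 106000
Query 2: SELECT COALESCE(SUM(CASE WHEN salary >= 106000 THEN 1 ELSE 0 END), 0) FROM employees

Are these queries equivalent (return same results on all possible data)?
Yes, equivalent

Both queries return: [(3,)]

Reason: COUNT with WHERE vs conditional SUM (COALESCE handles empty-table NULL)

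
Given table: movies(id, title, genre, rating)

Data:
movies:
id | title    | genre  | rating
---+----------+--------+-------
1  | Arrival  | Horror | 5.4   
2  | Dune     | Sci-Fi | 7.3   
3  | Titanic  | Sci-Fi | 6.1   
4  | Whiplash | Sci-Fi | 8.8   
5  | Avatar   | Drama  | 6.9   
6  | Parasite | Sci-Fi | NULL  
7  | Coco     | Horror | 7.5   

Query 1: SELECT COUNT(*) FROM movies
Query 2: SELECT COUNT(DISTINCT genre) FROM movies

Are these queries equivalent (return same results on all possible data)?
No, not equivalent

Query 1 returns: [(7,)]
Query 2 returns: [(3,)]

Reason: COUNT(*) counts rows, COUNT(DISTINCT genre) counts unique genres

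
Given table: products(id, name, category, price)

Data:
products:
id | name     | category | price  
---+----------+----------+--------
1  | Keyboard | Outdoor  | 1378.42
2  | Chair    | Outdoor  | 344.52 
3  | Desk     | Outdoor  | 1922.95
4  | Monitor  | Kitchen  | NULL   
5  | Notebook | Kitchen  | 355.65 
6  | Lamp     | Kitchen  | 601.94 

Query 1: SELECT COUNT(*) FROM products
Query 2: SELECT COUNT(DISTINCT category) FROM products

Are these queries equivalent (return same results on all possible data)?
No, not equivalent

Query 1 returns: [(6,)]
Query 2 returns: [(2,)]

Reason: COUNT(*) counts rows, COUNT(DISTINCT category) counts unique categorys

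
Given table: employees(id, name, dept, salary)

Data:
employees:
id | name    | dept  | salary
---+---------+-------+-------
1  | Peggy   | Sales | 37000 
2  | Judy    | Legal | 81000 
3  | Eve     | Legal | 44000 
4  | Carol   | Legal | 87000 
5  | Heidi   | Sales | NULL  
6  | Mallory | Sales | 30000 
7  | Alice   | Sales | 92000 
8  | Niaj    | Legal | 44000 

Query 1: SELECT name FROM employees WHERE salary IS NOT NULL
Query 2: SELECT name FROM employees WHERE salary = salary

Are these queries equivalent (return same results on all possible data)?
Yes, equivalent

Both queries return: [('Alice',), ('Carol',), ('Eve',), ('Judy',), ('Mallory',), ('Niaj',), ('Peggy',)]

Reason: IS NOT NULL vs self-equality (both exclude NULLs)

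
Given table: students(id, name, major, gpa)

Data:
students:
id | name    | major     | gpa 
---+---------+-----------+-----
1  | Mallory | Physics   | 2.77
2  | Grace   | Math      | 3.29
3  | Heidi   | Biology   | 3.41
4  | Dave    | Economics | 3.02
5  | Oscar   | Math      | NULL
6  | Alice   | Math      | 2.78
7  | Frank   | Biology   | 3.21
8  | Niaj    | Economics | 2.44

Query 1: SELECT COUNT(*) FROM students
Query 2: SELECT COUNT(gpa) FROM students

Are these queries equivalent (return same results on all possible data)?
No, not equivalent

Query 1 returns: [(8,)]
Query 2 returns: [(7,)]

Reason: COUNT(*) includes NULLs, COUNT(column) excludes them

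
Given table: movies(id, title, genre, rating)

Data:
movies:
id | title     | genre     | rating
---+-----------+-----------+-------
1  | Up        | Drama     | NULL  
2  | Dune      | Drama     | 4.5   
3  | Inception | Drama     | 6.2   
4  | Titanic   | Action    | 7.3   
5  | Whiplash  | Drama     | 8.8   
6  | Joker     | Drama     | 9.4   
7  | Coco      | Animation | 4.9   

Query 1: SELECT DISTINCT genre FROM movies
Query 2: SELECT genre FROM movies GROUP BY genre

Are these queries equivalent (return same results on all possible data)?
Yes, equivalent

Both queries return: [('Action',), ('Animation',), ('Drama',)]

Reason: Both get unique genres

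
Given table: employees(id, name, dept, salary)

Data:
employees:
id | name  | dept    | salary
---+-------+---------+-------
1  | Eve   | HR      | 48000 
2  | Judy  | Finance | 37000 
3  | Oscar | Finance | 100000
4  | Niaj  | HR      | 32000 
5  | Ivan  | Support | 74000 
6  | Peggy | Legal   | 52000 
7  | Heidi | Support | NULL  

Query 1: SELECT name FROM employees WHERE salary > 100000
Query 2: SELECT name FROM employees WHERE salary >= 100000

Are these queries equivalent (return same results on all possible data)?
No, not equivalent

Query 1 returns: []
Query 2 returns: [('Oscar',)]

Reason: > vs >= gives different results when salary = 100000 exists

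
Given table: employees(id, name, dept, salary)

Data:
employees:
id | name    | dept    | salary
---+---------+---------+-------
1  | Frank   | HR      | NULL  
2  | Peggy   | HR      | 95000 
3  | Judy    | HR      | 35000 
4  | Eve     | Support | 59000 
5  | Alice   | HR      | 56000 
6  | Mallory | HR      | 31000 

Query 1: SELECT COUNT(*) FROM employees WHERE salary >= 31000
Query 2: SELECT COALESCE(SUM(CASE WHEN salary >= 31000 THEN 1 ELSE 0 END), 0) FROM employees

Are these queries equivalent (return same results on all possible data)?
Yes, equivalent

Both queries return: [(5,)]

Reason: COUNT with WHERE vs conditional SUM (COALESCE handles empty-table NULL)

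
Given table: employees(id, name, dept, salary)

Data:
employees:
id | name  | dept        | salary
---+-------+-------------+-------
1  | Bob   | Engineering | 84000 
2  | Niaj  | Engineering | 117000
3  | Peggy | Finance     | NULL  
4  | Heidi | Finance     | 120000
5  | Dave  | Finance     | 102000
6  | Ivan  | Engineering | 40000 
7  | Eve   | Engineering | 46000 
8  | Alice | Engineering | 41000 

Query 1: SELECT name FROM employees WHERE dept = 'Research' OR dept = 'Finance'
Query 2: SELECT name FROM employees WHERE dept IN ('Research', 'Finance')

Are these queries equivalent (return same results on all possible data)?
Yes, equivalent

Both queries return: [('Dave',), ('Heidi',), ('Peggy',)]

Reason: OR vs IN are equivalent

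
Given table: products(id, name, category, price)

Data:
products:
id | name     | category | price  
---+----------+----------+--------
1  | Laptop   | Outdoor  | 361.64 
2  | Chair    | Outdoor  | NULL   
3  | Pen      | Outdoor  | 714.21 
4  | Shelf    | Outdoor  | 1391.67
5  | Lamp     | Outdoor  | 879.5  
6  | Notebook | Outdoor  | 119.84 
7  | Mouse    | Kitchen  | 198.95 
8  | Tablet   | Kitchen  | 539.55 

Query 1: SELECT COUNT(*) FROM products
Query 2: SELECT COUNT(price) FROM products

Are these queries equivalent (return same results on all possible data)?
No, not equivalent

Query 1 returns: [(8,)]
Query 2 returns: [(7,)]

Reason: COUNT(*) includes NULLs, COUNT(column) excludes them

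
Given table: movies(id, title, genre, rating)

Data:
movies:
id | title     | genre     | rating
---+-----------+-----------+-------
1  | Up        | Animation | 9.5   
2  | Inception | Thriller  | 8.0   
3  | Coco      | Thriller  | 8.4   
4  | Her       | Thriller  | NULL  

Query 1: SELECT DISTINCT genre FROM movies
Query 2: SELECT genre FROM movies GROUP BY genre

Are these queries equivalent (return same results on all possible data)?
Yes, equivalent

Both queries return: [('Animation',), ('Thriller',)]

Reason: Both get unique genres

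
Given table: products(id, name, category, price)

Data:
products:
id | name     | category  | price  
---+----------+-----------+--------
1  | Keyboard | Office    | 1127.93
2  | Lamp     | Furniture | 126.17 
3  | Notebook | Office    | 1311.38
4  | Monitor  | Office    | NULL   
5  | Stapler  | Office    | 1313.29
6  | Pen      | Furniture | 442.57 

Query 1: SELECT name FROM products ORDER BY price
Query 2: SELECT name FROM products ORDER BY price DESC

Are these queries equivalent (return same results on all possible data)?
No, not equivalent

Query 1 returns: [('Monitor',), ('Lamp',), ('Pen',), ('Keyboard',), ('Notebook',), ('Stapler',)]
Query 2 returns: [('Stapler',), ('Notebook',), ('Keyboard',), ('Pen',), ('Lamp',), ('Monitor',)]

Reason: ASC vs DESC gives opposite ordering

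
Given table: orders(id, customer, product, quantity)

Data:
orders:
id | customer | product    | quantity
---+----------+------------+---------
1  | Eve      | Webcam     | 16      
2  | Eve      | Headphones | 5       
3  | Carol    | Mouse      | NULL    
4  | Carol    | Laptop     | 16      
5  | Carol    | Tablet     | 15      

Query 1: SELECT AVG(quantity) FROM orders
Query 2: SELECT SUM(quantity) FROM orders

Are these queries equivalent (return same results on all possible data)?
No, not equivalent

Query 1 returns: [(13.0,)]
Query 2 returns: [(52,)]

Reason: AVG vs SUM give different aggregate values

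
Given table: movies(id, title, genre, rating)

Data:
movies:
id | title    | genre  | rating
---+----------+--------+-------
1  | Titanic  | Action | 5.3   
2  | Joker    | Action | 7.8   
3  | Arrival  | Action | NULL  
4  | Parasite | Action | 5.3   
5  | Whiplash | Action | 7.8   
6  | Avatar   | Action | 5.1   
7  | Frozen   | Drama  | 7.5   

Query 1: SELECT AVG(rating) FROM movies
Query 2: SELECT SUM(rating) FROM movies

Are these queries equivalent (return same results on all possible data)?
No, not equivalent

Query 1 returns: [(6.466666666666666,)]
Query 2 returns: [(38.8,)]

Reason: AVG vs SUM give different aggregate values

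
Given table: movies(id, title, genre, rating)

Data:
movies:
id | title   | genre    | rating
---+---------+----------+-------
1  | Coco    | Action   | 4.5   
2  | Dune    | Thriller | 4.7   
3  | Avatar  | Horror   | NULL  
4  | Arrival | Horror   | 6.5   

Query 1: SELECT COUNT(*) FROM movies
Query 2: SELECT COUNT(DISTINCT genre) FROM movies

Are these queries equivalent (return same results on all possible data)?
No, not equivalent

Query 1 returns: [(4,)]
Query 2 returns: [(3,)]

Reason: COUNT(*) counts rows, COUNT(DISTINCT genre) counts unique genres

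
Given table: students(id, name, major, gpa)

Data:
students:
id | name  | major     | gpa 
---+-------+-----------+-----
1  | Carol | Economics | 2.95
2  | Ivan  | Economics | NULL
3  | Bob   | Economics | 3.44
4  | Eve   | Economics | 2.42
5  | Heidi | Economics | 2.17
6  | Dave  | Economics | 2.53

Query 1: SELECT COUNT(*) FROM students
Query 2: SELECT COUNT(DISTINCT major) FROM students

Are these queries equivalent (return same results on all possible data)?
No, not equivalent

Query 1 returns: [(6,)]
Query 2 returns: [(1,)]

Reason: COUNT(*) counts rows, COUNT(DISTINCT major) counts unique majors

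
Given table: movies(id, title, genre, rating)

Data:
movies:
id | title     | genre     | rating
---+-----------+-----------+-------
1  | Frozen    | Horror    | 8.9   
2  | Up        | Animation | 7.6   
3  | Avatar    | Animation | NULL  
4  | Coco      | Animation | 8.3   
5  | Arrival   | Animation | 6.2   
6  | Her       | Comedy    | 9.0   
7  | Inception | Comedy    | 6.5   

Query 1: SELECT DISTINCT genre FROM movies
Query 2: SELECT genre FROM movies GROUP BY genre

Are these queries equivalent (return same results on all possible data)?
Yes, equivalent

Both queries return: [('Animation',), ('Comedy',), ('Horror',)]

Reason: Both get unique genres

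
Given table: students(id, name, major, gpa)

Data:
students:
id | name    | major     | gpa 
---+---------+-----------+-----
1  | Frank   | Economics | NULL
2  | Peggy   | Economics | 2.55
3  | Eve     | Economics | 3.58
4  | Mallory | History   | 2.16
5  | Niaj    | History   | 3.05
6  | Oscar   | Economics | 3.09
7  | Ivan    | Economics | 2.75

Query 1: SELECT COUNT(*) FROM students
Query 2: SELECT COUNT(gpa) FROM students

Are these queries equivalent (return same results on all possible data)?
No, not equivalent

Query 1 returns: [(7,)]
Query 2 returns: [(6,)]

Reason: COUNT(*) includes NULLs, COUNT(column) excludes them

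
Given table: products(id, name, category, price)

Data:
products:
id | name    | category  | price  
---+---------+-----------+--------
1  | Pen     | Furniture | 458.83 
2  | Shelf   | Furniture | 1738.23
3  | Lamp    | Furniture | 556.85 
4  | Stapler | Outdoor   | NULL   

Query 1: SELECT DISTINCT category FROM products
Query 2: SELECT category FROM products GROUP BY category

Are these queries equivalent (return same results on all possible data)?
Yes, equivalent

Both queries return: [('Furniture',), ('Outdoor',)]

Reason: Both get unique categorys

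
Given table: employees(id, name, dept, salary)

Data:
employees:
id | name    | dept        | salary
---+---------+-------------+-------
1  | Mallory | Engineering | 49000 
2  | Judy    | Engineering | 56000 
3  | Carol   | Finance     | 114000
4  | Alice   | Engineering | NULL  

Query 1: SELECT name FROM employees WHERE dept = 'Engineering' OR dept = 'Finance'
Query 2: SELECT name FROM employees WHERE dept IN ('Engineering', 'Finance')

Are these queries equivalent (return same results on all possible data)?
Yes, equivalent

Both queries return: [('Alice',), ('Carol',), ('Judy',), ('Mallory',)]

Reason: OR vs IN are equivalent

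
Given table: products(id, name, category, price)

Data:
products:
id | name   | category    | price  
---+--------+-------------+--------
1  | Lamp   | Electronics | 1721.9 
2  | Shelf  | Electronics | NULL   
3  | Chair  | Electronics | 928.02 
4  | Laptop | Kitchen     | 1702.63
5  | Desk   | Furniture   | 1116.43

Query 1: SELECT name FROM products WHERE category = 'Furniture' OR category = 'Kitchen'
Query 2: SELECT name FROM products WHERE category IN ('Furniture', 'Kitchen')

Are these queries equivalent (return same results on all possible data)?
Yes, equivalent

Both queries return: [('Desk',), ('Laptop',)]

Reason: OR vs IN are equivalent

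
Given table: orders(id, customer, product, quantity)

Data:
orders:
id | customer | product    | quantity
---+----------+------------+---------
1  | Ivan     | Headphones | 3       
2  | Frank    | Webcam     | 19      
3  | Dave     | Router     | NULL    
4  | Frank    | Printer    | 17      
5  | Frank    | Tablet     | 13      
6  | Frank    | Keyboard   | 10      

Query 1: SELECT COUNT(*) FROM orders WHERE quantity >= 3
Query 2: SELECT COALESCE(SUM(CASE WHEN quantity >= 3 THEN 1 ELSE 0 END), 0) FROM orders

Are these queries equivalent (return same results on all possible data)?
Yes, equivalent

Both queries return: [(5,)]

Reason: COUNT with WHERE vs conditional SUM (COALESCE handles empty-table NULL)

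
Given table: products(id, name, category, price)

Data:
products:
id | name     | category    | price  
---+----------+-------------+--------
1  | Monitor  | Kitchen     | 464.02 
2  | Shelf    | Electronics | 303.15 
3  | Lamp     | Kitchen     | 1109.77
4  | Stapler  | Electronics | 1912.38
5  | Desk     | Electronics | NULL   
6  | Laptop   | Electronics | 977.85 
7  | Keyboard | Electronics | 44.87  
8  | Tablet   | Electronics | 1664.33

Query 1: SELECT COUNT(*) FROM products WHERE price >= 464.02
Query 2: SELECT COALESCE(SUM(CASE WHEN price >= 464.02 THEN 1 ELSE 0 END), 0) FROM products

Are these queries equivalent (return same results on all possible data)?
Yes, equivalent

Both queries return: [(5,)]

Reason: COUNT with WHERE vs conditional SUM (COALESCE handles empty-table NULL)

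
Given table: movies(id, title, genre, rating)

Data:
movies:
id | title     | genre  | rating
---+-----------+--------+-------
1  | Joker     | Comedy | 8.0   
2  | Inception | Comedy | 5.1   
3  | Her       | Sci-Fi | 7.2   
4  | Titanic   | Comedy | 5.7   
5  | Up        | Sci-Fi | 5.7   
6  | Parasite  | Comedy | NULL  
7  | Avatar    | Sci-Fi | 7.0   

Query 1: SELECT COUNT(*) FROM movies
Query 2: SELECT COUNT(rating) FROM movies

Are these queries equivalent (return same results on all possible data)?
No, not equivalent

Query 1 returns: [(7,)]
Query 2 returns: [(6,)]

Reason: COUNT(*) includes NULLs, COUNT(column) excludes them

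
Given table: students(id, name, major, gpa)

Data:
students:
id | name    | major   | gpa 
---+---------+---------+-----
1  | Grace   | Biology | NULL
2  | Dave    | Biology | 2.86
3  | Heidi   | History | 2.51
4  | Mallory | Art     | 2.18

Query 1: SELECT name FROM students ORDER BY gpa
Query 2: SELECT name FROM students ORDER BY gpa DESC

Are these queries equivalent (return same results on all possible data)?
No, not equivalent

Query 1 returns: [('Grace',), ('Mallory',), ('Heidi',), ('Dave',)]
Query 2 returns: [('Dave',), ('Heidi',), ('Mallory',), ('Grace',)]

Reason: ASC vs DESC gives opposite ordering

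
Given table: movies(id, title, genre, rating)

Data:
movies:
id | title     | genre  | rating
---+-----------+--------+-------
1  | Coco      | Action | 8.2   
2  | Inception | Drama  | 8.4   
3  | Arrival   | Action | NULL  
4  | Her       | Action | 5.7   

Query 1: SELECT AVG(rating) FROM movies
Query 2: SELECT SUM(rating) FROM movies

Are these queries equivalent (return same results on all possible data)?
No, not equivalent

Query 1 returns: [(7.433333333333334,)]
Query 2 returns: [(22.3,)]

Reason: AVG vs SUM give different aggregate values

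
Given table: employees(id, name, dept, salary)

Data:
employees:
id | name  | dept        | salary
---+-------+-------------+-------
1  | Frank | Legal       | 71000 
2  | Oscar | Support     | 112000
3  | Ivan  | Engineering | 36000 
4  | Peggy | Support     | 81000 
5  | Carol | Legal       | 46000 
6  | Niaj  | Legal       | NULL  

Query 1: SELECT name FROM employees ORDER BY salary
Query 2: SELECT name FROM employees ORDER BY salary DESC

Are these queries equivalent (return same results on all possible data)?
No, not equivalent

Query 1 returns: [('Niaj',), ('Ivan',), ('Carol',), ('Frank',), ('Peggy',), ('Oscar',)]
Query 2 returns: [('Oscar',), ('Peggy',), ('Frank',), ('Carol',), ('Ivan',), ('Niaj',)]

Reason: ASC vs DESC gives opposite ordering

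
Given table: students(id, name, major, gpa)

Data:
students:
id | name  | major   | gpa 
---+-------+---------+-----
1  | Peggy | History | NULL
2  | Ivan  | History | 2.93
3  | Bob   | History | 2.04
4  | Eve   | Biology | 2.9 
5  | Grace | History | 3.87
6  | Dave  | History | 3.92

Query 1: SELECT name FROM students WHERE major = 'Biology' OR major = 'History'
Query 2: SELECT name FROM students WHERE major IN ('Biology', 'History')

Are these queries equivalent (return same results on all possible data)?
Yes, equivalent

Both queries return: [('Bob',), ('Dave',), ('Eve',), ('Grace',), ('Ivan',), ('Peggy',)]

Reason: OR vs IN are equivalent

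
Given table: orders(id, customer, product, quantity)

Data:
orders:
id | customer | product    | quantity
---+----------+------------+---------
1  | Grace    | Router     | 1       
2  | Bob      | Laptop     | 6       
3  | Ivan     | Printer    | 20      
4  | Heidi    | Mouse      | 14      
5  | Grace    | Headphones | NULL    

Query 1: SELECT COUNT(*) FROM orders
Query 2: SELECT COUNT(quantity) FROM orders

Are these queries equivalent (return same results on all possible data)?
No, not equivalent

Query 1 returns: [(5,)]
Query 2 returns: [(4,)]

Reason: COUNT(*) includes NULLs, COUNT(column) excludes them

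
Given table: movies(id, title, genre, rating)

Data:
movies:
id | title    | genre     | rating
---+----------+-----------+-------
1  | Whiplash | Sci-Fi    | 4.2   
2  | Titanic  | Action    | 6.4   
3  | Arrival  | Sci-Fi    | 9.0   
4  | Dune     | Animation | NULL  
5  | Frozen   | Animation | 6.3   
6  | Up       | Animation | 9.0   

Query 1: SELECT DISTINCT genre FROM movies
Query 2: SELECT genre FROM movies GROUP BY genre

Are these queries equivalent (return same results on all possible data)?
Yes, equivalent

Both queries return: [('Action',), ('Animation',), ('Sci-Fi',)]

Reason: Both get unique genres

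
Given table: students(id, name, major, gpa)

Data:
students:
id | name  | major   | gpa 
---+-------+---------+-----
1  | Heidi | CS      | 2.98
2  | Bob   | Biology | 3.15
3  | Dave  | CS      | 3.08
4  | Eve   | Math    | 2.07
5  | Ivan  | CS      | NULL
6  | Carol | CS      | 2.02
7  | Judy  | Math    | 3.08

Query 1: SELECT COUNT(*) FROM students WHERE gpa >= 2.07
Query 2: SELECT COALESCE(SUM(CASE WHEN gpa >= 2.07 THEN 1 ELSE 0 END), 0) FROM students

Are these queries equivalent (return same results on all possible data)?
Yes, equivalent

Both queries return: [(5,)]

Reason: COUNT with WHERE vs conditional SUM (COALESCE handles empty-table NULL)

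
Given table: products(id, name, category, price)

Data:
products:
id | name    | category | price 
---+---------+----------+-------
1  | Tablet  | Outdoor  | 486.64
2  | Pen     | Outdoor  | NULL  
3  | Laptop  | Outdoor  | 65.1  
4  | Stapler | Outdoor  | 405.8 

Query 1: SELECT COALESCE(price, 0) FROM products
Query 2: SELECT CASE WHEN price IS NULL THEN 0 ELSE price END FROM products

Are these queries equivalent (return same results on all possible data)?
Yes, equivalent

Both queries return: [(0,), (65.1,), (405.8,), (486.64,)]

Reason: COALESCE vs CASE for NULL handling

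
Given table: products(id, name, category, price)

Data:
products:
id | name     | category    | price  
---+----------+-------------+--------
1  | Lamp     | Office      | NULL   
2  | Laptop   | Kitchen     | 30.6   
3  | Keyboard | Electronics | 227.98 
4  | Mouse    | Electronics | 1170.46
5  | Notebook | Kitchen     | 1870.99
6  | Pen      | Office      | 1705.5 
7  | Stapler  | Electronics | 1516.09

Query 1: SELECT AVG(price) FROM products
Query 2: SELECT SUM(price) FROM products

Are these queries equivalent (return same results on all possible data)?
No, not equivalent

Query 1 returns: [(1086.9366666666667,)]
Query 2 returns: [(6521.62,)]

Reason: AVG vs SUM give different aggregate values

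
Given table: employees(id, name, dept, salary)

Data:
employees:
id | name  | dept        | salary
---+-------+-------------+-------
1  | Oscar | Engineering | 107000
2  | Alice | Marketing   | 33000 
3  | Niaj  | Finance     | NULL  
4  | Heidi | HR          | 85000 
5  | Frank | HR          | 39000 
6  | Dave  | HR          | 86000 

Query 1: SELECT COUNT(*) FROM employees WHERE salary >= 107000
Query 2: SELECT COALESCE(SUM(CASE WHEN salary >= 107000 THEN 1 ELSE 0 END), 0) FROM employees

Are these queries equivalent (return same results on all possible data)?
Yes, equivalent

Both queries return: [(1,)]

Reason: COUNT with WHERE vs conditional SUM (COALESCE handles empty-table NULL)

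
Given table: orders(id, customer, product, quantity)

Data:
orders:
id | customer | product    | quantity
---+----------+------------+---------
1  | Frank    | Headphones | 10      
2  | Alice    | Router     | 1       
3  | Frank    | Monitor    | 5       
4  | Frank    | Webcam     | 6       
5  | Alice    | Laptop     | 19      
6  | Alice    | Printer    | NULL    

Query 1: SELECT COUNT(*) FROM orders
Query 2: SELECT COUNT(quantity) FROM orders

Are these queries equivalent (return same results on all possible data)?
No, not equivalent

Query 1 returns: [(6,)]
Query 2 returns: [(5,)]

Reason: COUNT(*) includes NULLs, COUNT(column) excludes them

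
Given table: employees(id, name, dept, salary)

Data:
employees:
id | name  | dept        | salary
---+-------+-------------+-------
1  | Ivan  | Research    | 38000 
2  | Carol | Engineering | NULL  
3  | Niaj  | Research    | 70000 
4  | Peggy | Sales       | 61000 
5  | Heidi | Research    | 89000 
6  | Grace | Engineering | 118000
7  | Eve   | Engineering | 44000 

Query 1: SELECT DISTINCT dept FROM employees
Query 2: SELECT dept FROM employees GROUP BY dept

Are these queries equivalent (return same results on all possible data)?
Yes, equivalent

Both queries return: [('Engineering',), ('Research',), ('Sales',)]

Reason: Both get unique depts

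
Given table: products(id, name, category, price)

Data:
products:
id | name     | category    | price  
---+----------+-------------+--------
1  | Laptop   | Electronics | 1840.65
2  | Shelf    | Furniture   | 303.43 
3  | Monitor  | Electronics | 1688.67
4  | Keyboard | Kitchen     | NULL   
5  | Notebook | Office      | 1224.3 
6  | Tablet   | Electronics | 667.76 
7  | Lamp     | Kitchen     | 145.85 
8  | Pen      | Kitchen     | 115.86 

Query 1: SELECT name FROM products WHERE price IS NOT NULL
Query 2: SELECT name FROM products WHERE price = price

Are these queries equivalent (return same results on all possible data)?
Yes, equivalent

Both queries return: [('Lamp',), ('Laptop',), ('Monitor',), ('Notebook',), ('Pen',), ('Shelf',), ('Tablet',)]

Reason: IS NOT NULL vs self-equality (both exclude NULLs)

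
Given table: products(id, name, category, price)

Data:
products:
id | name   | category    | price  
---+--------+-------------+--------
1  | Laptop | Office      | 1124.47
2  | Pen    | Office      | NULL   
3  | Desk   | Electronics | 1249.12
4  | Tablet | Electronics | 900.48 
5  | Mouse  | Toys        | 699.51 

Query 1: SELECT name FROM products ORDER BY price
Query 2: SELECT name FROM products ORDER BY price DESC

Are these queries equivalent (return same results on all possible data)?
No, not equivalent

Query 1 returns: [('Pen',), ('Mouse',), ('Tablet',), ('Laptop',), ('Desk',)]
Query 2 returns: [('Desk',), ('Laptop',), ('Tablet',), ('Mouse',), ('Pen',)]

Reason: ASC vs DESC gives opposite ordering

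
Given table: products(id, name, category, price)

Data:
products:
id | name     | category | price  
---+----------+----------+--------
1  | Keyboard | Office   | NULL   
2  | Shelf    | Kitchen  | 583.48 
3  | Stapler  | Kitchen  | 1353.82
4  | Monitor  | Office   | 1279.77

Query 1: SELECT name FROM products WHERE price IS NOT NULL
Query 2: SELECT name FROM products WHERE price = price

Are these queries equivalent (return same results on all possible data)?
Yes, equivalent

Both queries return: [('Monitor',), ('Shelf',), ('Stapler',)]

Reason: IS NOT NULL vs self-equality (both exclude NULLs)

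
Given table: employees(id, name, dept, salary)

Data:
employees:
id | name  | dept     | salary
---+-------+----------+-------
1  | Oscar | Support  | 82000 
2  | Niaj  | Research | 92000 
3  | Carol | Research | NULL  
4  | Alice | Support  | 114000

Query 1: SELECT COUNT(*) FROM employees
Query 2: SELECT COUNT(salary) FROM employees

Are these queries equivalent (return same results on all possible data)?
No, not equivalent

Query 1 returns: [(4,)]
Query 2 returns: [(3,)]

Reason: COUNT(*) includes NULLs, COUNT(column) excludes them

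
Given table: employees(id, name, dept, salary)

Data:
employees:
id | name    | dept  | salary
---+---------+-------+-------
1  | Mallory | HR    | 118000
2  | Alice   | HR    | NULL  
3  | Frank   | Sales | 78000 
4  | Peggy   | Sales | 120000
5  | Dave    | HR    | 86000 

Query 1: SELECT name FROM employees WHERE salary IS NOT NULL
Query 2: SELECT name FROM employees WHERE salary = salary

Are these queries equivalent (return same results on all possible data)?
Yes, equivalent

Both queries return: [('Dave',), ('Frank',), ('Mallory',), ('Peggy',)]

Reason: IS NOT NULL vs self-equality (both exclude NULLs)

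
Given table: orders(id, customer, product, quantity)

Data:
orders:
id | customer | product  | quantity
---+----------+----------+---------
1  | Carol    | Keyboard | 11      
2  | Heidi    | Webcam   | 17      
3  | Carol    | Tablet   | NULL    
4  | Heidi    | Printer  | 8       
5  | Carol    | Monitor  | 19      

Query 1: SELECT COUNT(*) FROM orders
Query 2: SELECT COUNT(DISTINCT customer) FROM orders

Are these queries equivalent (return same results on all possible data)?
No, not equivalent

Query 1 returns: [(5,)]
Query 2 returns: [(2,)]

Reason: COUNT(*) counts rows, COUNT(DISTINCT customer) counts unique customers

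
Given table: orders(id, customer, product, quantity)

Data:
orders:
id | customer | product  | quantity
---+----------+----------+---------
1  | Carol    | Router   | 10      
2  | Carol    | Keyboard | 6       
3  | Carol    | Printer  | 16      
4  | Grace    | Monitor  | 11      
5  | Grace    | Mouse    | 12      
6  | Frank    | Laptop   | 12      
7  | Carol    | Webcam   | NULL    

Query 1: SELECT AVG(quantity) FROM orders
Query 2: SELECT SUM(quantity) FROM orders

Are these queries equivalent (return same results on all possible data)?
No, not equivalent

Query 1 returns: [(11.166666666666666,)]
Query 2 returns: [(67,)]

Reason: AVG vs SUM give different aggregate values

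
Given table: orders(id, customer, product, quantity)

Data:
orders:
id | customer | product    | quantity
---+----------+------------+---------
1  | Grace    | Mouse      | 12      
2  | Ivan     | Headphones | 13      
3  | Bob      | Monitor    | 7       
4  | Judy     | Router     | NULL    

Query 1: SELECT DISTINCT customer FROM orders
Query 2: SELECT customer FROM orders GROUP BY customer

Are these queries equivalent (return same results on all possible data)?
Yes, equivalent

Both queries return: [('Bob',), ('Grace',), ('Ivan',), ('Judy',)]

Reason: Both get unique customers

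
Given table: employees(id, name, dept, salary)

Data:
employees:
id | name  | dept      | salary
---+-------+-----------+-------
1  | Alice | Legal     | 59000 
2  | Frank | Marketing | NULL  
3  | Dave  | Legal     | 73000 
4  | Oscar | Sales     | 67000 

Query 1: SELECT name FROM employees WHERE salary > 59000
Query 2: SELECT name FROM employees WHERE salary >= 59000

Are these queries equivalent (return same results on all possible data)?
No, not equivalent

Query 1 returns: [('Dave',), ('Oscar',)]
Query 2 returns: [('Alice',), ('Dave',), ('Oscar',)]

Reason: > vs >= gives different results when salary = 59000 exists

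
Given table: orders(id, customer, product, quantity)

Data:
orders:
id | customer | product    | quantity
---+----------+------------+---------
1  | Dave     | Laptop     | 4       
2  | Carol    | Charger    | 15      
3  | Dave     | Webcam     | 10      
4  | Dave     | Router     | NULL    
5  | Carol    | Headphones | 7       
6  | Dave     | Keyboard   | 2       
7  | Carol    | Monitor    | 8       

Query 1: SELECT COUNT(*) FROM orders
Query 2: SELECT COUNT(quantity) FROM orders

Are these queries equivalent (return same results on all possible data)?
No, not equivalent

Query 1 returns: [(7,)]
Query 2 returns: [(6,)]

Reason: COUNT(*) includes NULLs, COUNT(column) excludes them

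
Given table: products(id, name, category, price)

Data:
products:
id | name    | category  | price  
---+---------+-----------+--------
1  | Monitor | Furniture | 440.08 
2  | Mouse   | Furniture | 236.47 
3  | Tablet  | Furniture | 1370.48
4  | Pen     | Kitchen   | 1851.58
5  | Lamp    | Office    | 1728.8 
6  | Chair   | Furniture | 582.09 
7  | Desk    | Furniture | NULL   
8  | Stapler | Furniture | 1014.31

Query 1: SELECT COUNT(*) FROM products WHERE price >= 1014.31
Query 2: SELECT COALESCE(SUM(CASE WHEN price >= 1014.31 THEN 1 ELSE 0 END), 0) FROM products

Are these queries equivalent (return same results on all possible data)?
Yes, equivalent

Both queries return: [(4,)]

Reason: COUNT with WHERE vs conditional SUM (COALESCE handles empty-table NULL)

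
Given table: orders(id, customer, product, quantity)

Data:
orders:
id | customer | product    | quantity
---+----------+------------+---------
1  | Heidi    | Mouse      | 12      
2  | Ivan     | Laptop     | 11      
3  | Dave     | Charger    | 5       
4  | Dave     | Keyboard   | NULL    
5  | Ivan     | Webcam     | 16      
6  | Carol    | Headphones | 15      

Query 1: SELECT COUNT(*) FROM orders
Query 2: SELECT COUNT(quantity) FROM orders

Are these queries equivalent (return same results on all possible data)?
No, not equivalent

Query 1 returns: [(6,)]
Query 2 returns: [(5,)]

Reason: COUNT(*) includes NULLs, COUNT(column) excludes them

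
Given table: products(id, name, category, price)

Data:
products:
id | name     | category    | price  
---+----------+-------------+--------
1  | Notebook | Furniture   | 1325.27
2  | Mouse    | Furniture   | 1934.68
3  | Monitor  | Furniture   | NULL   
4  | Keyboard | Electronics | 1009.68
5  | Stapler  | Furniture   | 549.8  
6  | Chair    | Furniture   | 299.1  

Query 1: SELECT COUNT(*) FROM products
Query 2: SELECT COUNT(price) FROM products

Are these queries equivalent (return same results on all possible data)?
No, not equivalent

Query 1 returns: [(6,)]
Query 2 returns: [(5,)]

Reason: COUNT(*) includes NULLs, COUNT(column) excludes them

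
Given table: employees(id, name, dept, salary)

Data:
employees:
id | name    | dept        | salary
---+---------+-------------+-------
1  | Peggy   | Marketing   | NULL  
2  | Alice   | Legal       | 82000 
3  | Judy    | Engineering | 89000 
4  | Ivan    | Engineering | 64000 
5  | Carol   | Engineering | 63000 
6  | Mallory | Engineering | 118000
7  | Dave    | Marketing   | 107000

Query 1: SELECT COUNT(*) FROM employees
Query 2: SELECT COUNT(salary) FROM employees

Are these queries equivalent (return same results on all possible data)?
No, not equivalent

Query 1 returns: [(7,)]
Query 2 returns: [(6,)]

Reason: COUNT(*) includes NULLs, COUNT(column) excludes them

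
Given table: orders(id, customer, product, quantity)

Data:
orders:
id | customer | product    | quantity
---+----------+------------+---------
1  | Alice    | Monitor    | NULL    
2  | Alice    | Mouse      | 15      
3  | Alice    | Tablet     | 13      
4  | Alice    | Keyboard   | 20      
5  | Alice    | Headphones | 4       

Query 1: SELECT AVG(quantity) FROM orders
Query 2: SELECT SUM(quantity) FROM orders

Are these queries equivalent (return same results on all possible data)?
No, not equivalent

Query 1 returns: [(13.0,)]
Query 2 returns: [(52,)]

Reason: AVG vs SUM give different aggregate values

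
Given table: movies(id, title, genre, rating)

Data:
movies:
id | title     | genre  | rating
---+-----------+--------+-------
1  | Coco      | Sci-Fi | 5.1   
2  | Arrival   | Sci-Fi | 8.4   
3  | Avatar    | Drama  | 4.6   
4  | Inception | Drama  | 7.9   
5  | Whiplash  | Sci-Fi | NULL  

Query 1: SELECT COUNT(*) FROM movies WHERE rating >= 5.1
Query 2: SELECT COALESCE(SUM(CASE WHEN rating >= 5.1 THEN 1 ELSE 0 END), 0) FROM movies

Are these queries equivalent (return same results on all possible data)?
Yes, equivalent

Both queries return: [(3,)]

Reason: COUNT with WHERE vs conditional SUM (COALESCE handles empty-table NULL)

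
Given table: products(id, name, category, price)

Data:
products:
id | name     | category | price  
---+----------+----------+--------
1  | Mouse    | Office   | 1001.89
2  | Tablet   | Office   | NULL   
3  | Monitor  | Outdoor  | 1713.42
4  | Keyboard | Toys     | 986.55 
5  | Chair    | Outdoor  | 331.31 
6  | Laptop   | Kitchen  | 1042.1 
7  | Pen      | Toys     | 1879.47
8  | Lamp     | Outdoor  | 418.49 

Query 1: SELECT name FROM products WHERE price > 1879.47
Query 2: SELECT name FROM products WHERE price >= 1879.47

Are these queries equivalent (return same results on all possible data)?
No, not equivalent

Query 1 returns: []
Query 2 returns: [('Pen',)]

Reason: > vs >= gives different results when price = 1879.47 exists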